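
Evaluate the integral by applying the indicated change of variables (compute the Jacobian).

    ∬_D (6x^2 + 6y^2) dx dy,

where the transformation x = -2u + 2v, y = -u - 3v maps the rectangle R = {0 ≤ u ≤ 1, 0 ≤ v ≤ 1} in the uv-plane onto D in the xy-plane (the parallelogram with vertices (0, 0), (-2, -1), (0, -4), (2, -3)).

Compute the Jacobian determinant of (x, y) with respect to (u, v):

    ∂(x,y)/∂(u,v) = | -2  2 | = (-2)(-3) - (2)(-1) = 8.
                   | -1  -3 |

Its absolute value is |J| = 8 (the area scaling factor).

Substituting x = -2u + 2v, y = -u - 3v into the integrand,

    6x^2 + 6y^2 → 30u^2 - 12u v + 78v^2,

so the integral becomes

    ∬_R (30u^2 - 12u v + 78v^2) · |J| du dv = ∫_0^1 ∫_0^1 (240u^2 - 96u v + 624v^2) dv du.

Inner (v): 240u^2 - 48u + 208.
Outer (u): 264.

Therefore ∬_D (6x^2 + 6y^2) dx dy = 264.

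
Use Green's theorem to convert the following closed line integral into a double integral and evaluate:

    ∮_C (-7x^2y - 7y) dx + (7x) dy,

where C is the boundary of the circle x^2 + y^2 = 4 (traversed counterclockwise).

Green's theorem converts the closed line integral into a double integral over the enclosed region D:

    ∮_C P dx + Q dy = ∬_D (∂Q/∂x - ∂P/∂y) dA.

Here P = -7x^2y - 7y, Q = 7x, so

    ∂Q/∂x = 7,    ∂P/∂y = -7x^2 - 7,
    ∂Q/∂x - ∂P/∂y = 7x^2 + 14.

D is the region x^2 + y^2 ≤ 4. Evaluating the double integral:

In polar coordinates (x = r cos θ, y = r sin θ, dA = r dr dθ) the integrand becomes 7r^2cos(θ)^2 + 14, so

    ∬_D (7x^2 + 14) dA = ∫_0^{2π} ∫_0^{2} (7r^2cos(θ)^2 + 14) · r dr dθ.

Inner (r from 0 to 2): 28cos(θ)^2 + 28.
Outer (θ from 0 to 2π): 84π.

Therefore ∮_C P dx + Q dy = 84π.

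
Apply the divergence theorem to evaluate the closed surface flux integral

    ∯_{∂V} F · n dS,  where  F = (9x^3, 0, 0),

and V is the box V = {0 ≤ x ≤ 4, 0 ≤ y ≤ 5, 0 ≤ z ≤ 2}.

By the divergence theorem,

    ∯_{∂V} F · n dS = ∭_V (∇ · F) dV.

Compute the divergence:
    ∇ · F = ∂F_x/∂x + ∂F_y/∂y + ∂F_z/∂z = 27x^2 + 0 + 0 = 27x^2.

V is a rectangular box, so dV = dx dy dz with 0 ≤ x ≤ 4, 0 ≤ y ≤ 5, 0 ≤ z ≤ 2.

Integrate (27x^2) over V as an iterated integral:

    ∭_V (∇·F) dV = ∫_0^{4} ∫_0^{5} ∫_0^{2} (27x^2) dz dy dx.

Inner (z from 0 to 2): 54x^2.
Middle (y from 0 to 5): 270x^2.
Outer (x from 0 to 4): 5760.

Therefore ∯_{∂V} F · n dS = 5760.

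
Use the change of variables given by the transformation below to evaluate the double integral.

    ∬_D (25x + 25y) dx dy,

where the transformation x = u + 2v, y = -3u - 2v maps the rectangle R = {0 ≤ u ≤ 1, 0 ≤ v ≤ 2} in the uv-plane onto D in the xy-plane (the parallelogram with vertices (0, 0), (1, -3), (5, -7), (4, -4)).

Compute the Jacobian determinant of (x, y) with respect to (u, v):

    ∂(x,y)/∂(u,v) = | 1  2 | = (1)(-2) - (2)(-3) = 4.
                   | -3  -2 |

Its absolute value is |J| = 4 (the area scaling factor).

Substituting x = u + 2v, y = -3u - 2v into the integrand,

    25x + 25y → -50u,

so the integral becomes

    ∬_R (-50u) · |J| du dv = ∫_0^1 ∫_0^2 (-200u) dv du.

Inner (v): -400u.
Outer (u): -200.

Therefore ∬_D (25x + 25y) dx dy = -200.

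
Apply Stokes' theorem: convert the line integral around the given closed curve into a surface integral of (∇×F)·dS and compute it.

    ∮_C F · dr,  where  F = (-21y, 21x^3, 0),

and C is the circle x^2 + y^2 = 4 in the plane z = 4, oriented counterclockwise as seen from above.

Let S be the flat disk x^2 + y^2 ≤ 4 in the plane z = 4, with upward unit normal n̂ = ẑ. By Stokes' theorem,

    ∮_C F · dr = ∬_S (∇ × F) · n̂ dS = ∬_D (curl F)_z dA,

where D is the disk x^2 + y^2 ≤ 4.

Compute the curl of F = (-21y, 21x^3, 0):
    (∇ × F)_x = ∂F_z/∂y - ∂F_y/∂z = 0,
    (∇ × F)_y = ∂F_x/∂z - ∂F_z/∂x = 0,
    (∇ × F)_z = ∂F_y/∂x - ∂F_x/∂y = 63x^2 + 21.

On z = 4, (curl F)_z = 63x^2 + 21.

Convert to polar (x = r cos θ, y = r sin θ, dA = r dr dθ); the integrand becomes 63r^2cos(θ)^2 + 21, so

    ∬_D (curl F)_z dA = ∫_0^{2π} ∫_0^{2} (63r^2cos(θ)^2 + 21) · r dr dθ.

Inner (r from 0 to 2): 252cos(θ)^2 + 42.
Outer (θ from 0 to 2π): 336π.

Therefore ∮_C F · dr = 336π.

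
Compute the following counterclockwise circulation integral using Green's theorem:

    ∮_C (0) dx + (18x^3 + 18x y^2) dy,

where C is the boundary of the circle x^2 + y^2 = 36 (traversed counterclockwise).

Green's theorem converts the closed line integral into a double integral over the enclosed region D:

    ∮_C P dx + Q dy = ∬_D (∂Q/∂x - ∂P/∂y) dA.

Here P = 0, Q = 18x^3 + 18x y^2, so

    ∂Q/∂x = 54x^2 + 18y^2,    ∂P/∂y = 0,
    ∂Q/∂x - ∂P/∂y = 54x^2 + 18y^2.

D is the region x^2 + y^2 ≤ 36. Evaluating the double integral:

In polar coordinates (x = r cos θ, y = r sin θ, dA = r dr dθ) the integrand becomes 18r^2(cos(2θ) + 2), so

    ∬_D (54x^2 + 18y^2) dA = ∫_0^{2π} ∫_0^{6} (18r^2(cos(2θ) + 2)) · r dr dθ.

Inner (r from 0 to 6): 5832cos(2θ) + 11664.
Outer (θ from 0 to 2π): 23328π.

Therefore ∮_C P dx + Q dy = 23328π.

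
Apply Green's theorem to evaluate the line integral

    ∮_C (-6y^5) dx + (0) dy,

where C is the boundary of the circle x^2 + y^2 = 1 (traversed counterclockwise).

Green's theorem converts the closed line integral into a double integral over the enclosed region D:

    ∮_C P dx + Q dy = ∬_D (∂Q/∂x - ∂P/∂y) dA.

Here P = -6y^5, Q = 0, so

    ∂Q/∂x = 0,    ∂P/∂y = -30y^4,
    ∂Q/∂x - ∂P/∂y = 30y^4.

D is the region x^2 + y^2 ≤ 1. Evaluating the double integral:

In polar coordinates (x = r cos θ, y = r sin θ, dA = r dr dθ) the integrand becomes 30r^4sin(θ)^4, so

    ∬_D (30y^4) dA = ∫_0^{2π} ∫_0^{1} (30r^4sin(θ)^4) · r dr dθ.

Inner (r from 0 to 1): 5sin(θ)^4.
Outer (θ from 0 to 2π): 15π/4.

Therefore ∮_C P dx + Q dy = 15π/4.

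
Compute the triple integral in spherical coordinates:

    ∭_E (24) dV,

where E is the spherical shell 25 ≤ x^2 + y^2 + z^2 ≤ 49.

In spherical coordinates, x = ρ sin(φ) cos(θ), y = ρ sin(φ) sin(θ), z = ρ cos(φ), and dV = ρ^2 sin(φ) dρ dφ dθ.

The integrand becomes 24, so

    ∭_E (24) dV = ∫_{0}^{2π} ∫_{0}^{π} ∫_{5}^{7} (24) · ρ^2 sin(φ) dρ dφ dθ.

Inner (ρ): 1744sin(φ).
Middle (φ): 3488.
Outer (θ): 6976π.

Therefore the triple integral equals 6976π.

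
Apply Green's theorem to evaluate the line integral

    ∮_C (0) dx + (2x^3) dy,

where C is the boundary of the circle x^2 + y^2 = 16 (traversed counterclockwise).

Green's theorem converts the closed line integral into a double integral over the enclosed region D:

    ∮_C P dx + Q dy = ∬_D (∂Q/∂x - ∂P/∂y) dA.

Here P = 0, Q = 2x^3, so

    ∂Q/∂x = 6x^2,    ∂P/∂y = 0,
    ∂Q/∂x - ∂P/∂y = 6x^2.

D is the region x^2 + y^2 ≤ 16. Evaluating the double integral:

In polar coordinates (x = r cos θ, y = r sin θ, dA = r dr dθ) the integrand becomes 6r^2cos(θ)^2, so

    ∬_D (6x^2) dA = ∫_0^{2π} ∫_0^{4} (6r^2cos(θ)^2) · r dr dθ.

Inner (r from 0 to 4): 384cos(θ)^2.
Outer (θ from 0 to 2π): 384π.

Therefore ∮_C P dx + Q dy = 384π.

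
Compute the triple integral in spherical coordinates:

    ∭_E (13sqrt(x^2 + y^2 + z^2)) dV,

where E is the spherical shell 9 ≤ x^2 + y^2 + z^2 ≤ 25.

In spherical coordinates, x = ρ sin(φ) cos(θ), y = ρ sin(φ) sin(θ), z = ρ cos(φ), and dV = ρ^2 sin(φ) dρ dφ dθ.

The integrand becomes 13ρ, so

    ∭_E (13sqrt(x^2 + y^2 + z^2)) dV = ∫_{0}^{2π} ∫_{0}^{π} ∫_{3}^{5} (13ρ) · ρ^2 sin(φ) dρ dφ dθ.

Inner (ρ): 1768sin(φ).
Middle (φ): 3536.
Outer (θ): 7072π.

Therefore the triple integral equals 7072π.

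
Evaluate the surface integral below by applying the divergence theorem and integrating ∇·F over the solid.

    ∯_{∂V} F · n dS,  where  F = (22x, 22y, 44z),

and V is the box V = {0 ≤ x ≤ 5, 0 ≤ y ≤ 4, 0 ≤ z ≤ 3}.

By the divergence theorem,

    ∯_{∂V} F · n dS = ∭_V (∇ · F) dV.

Compute the divergence:
    ∇ · F = ∂F_x/∂x + ∂F_y/∂y + ∂F_z/∂z = 22 + 22 + 44 = 88.

V is a rectangular box, so dV = dx dy dz with 0 ≤ x ≤ 5, 0 ≤ y ≤ 4, 0 ≤ z ≤ 3.

Integrate (88) over V as an iterated integral:

    ∭_V (∇·F) dV = ∫_0^{5} ∫_0^{4} ∫_0^{3} (88) dz dy dx.

Inner (z from 0 to 3): 264.
Middle (y from 0 to 4): 1056.
Outer (x from 0 to 5): 5280.

Therefore ∯_{∂V} F · n dS = 5280.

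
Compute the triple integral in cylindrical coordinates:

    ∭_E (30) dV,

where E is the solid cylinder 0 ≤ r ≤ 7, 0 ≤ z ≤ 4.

In cylindrical coordinates, x = r cos(θ), y = r sin(θ), z = z, and dV = r dr dθ dz.

The integrand becomes 30, so

    ∭_E (30) dV = ∫_{0}^{2π} ∫_{0}^{7} ∫_{0}^{4} (30) · r dz dr dθ.

Inner (z): 120r.
Middle (r from 0 to 7): 2940.
Outer (θ): 5880π.

Therefore the triple integral equals 5880π.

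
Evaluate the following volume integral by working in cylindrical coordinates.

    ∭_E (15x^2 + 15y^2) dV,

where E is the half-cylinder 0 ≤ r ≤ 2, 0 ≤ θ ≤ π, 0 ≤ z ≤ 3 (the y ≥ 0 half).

In cylindrical coordinates, x = r cos(θ), y = r sin(θ), z = z, and dV = r dr dθ dz.

The integrand becomes 15r^2, so

    ∭_E (15x^2 + 15y^2) dV = ∫_{0}^{π} ∫_{0}^{2} ∫_{0}^{3} (15r^2) · r dz dr dθ.

Inner (z): 45r^3.
Middle (r from 0 to 2): 180.
Outer (θ): 180π.

Therefore the triple integral equals 180π.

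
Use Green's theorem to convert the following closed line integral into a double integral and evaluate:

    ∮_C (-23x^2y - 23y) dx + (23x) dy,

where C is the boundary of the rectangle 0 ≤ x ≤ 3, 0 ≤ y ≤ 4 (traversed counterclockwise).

Green's theorem converts the closed line integral into a double integral over the enclosed region D:

    ∮_C P dx + Q dy = ∬_D (∂Q/∂x - ∂P/∂y) dA.

Here P = -23x^2y - 23y, Q = 23x, so

    ∂Q/∂x = 23,    ∂P/∂y = -23x^2 - 23,
    ∂Q/∂x - ∂P/∂y = 23x^2 + 46.

D is the region 0 ≤ x ≤ 3, 0 ≤ y ≤ 4. Evaluating the double integral:

    ∬_D (23x^2 + 46) dA = ∫_0^{3} ∫_0^{4} (23x^2 + 46) dy dx.

Inner (y from 0 to 4): 92x^2 + 184.
Outer (x from 0 to 3): 1380.

Therefore ∮_C P dx + Q dy = 1380.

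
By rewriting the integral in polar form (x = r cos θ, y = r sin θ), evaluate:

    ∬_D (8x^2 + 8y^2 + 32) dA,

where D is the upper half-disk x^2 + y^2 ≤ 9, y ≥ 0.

The region D is 0 ≤ r ≤ 3, 0 ≤ θ ≤ π in polar coordinates, where x = r cos(θ), y = r sin(θ), and dA = r dr dθ.

Under the substitution, the integrand becomes 8r^2 + 32, so

    ∬_D (8x^2 + 8y^2 + 32) dA = ∫_{0}^{π} ∫_{0}^{3} (8r^2 + 32) · r dr dθ.

Inner integral (in r): ∫_{0}^{3} (8r^2 + 32) · r dr = 306.

Outer integral (in θ): ∫_{0}^{π} (306) dθ = 306π.

Therefore ∬_D (8x^2 + 8y^2 + 32) dA = 306π.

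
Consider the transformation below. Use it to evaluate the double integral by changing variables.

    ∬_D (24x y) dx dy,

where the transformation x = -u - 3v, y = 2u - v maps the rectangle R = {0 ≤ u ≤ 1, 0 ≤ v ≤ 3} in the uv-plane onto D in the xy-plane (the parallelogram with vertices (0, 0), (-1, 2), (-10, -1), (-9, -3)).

Compute the Jacobian determinant of (x, y) with respect to (u, v):

    ∂(x,y)/∂(u,v) = | -1  -3 | = (-1)(-1) - (-3)(2) = 7.
                   | 2  -1 |

Its absolute value is |J| = 7 (the area scaling factor).

Substituting x = -u - 3v, y = 2u - v into the integrand,

    24x y → -48u^2 - 120u v + 72v^2,

so the integral becomes

    ∬_R (-48u^2 - 120u v + 72v^2) · |J| du dv = ∫_0^1 ∫_0^3 (-336u^2 - 840u v + 504v^2) dv du.

Inner (v): -1008u^2 - 3780u + 4536.
Outer (u): 2310.

Therefore ∬_D (24x y) dx dy = 2310.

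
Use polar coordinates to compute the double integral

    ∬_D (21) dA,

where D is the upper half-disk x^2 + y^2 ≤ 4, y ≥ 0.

The region D is 0 ≤ r ≤ 2, 0 ≤ θ ≤ π in polar coordinates, where x = r cos(θ), y = r sin(θ), and dA = r dr dθ.

Under the substitution, the integrand becomes 21, so

    ∬_D (21) dA = ∫_{0}^{π} ∫_{0}^{2} (21) · r dr dθ.

Inner integral (in r): ∫_{0}^{2} (21) · r dr = 42.

Outer integral (in θ): ∫_{0}^{π} (42) dθ = 42π.

Therefore ∬_D (21) dA = 42π.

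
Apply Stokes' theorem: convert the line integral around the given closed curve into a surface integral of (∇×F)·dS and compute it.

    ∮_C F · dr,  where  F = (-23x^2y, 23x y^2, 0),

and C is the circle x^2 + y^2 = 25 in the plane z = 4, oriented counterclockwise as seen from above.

Let S be the flat disk x^2 + y^2 ≤ 25 in the plane z = 4, with upward unit normal n̂ = ẑ. By Stokes' theorem,

    ∮_C F · dr = ∬_S (∇ × F) · n̂ dS = ∬_D (curl F)_z dA,

where D is the disk x^2 + y^2 ≤ 25.

Compute the curl of F = (-23x^2y, 23x y^2, 0):
    (∇ × F)_x = ∂F_z/∂y - ∂F_y/∂z = 0,
    (∇ × F)_y = ∂F_x/∂z - ∂F_z/∂x = 0,
    (∇ × F)_z = ∂F_y/∂x - ∂F_x/∂y = 23x^2 + 23y^2.

On z = 4, (curl F)_z = 23x^2 + 23y^2.

Convert to polar (x = r cos θ, y = r sin θ, dA = r dr dθ); the integrand becomes 23r^2, so

    ∬_D (curl F)_z dA = ∫_0^{2π} ∫_0^{5} (23r^2) · r dr dθ.

Inner (r from 0 to 5): 14375/4.
Outer (θ from 0 to 2π): 14375π/2.

Therefore ∮_C F · dr = 14375π/2.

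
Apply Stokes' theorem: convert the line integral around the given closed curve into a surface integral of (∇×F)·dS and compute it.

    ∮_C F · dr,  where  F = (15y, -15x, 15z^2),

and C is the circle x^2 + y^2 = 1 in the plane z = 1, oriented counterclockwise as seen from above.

Let S be the flat disk x^2 + y^2 ≤ 1 in the plane z = 1, with upward unit normal n̂ = ẑ. By Stokes' theorem,

    ∮_C F · dr = ∬_S (∇ × F) · n̂ dS = ∬_D (curl F)_z dA,

where D is the disk x^2 + y^2 ≤ 1.

Compute the curl of F = (15y, -15x, 15z^2):
    (∇ × F)_x = ∂F_z/∂y - ∂F_y/∂z = 0,
    (∇ × F)_y = ∂F_x/∂z - ∂F_z/∂x = 0,
    (∇ × F)_z = ∂F_y/∂x - ∂F_x/∂y = -30.

On z = 1, (curl F)_z = -30.

Convert to polar (x = r cos θ, y = r sin θ, dA = r dr dθ); the integrand becomes -30, so

    ∬_D (curl F)_z dA = ∫_0^{2π} ∫_0^{1} (-30) · r dr dθ.

Inner (r from 0 to 1): -15.
Outer (θ from 0 to 2π): -30π.

Therefore ∮_C F · dr = -30π.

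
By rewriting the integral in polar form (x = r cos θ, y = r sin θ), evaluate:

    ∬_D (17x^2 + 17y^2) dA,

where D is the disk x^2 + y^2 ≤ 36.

The region D is 0 ≤ r ≤ 6, 0 ≤ θ ≤ 2π in polar coordinates, where x = r cos(θ), y = r sin(θ), and dA = r dr dθ.

Under the substitution, the integrand becomes 17r^2, so

    ∬_D (17x^2 + 17y^2) dA = ∫_{0}^{2π} ∫_{0}^{6} (17r^2) · r dr dθ.

Inner integral (in r): ∫_{0}^{6} (17r^2) · r dr = 5508.

Outer integral (in θ): ∫_{0}^{2π} (5508) dθ = 11016π.

Therefore ∬_D (17x^2 + 17y^2) dA = 11016π.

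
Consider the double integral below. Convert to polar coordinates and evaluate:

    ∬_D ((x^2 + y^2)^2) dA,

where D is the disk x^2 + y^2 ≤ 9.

The region D is 0 ≤ r ≤ 3, 0 ≤ θ ≤ 2π in polar coordinates, where x = r cos(θ), y = r sin(θ), and dA = r dr dθ.

Under the substitution, the integrand becomes r^4, so

    ∬_D ((x^2 + y^2)^2) dA = ∫_{0}^{2π} ∫_{0}^{3} (r^4) · r dr dθ.

Inner integral (in r): ∫_{0}^{3} (r^4) · r dr = 243/2.

Outer integral (in θ): ∫_{0}^{2π} (243/2) dθ = 243π.

Therefore ∬_D ((x^2 + y^2)^2) dA = 243π.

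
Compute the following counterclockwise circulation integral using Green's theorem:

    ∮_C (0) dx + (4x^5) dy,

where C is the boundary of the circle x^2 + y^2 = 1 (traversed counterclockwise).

Green's theorem converts the closed line integral into a double integral over the enclosed region D:

    ∮_C P dx + Q dy = ∬_D (∂Q/∂x - ∂P/∂y) dA.

Here P = 0, Q = 4x^5, so

    ∂Q/∂x = 20x^4,    ∂P/∂y = 0,
    ∂Q/∂x - ∂P/∂y = 20x^4.

D is the region x^2 + y^2 ≤ 1. Evaluating the double integral:

In polar coordinates (x = r cos θ, y = r sin θ, dA = r dr dθ) the integrand becomes 20r^4cos(θ)^4, so

    ∬_D (20x^4) dA = ∫_0^{2π} ∫_0^{1} (20r^4cos(θ)^4) · r dr dθ.

Inner (r from 0 to 1): 10cos(θ)^4/3.
Outer (θ from 0 to 2π): 5π/2.

Therefore ∮_C P dx + Q dy = 5π/2.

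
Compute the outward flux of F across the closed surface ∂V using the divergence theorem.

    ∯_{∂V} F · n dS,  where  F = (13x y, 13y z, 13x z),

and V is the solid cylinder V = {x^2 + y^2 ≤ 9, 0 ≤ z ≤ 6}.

By the divergence theorem,

    ∯_{∂V} F · n dS = ∭_V (∇ · F) dV.

Compute the divergence:
    ∇ · F = ∂F_x/∂x + ∂F_y/∂y + ∂F_z/∂z = 13y + 13z + 13x = 13x + 13y + 13z.

In cylindrical coordinates, x = r cos(θ), y = r sin(θ), z = z, dV = r dr dθ dz, with 0 ≤ r ≤ 3, 0 ≤ θ ≤ 2π, 0 ≤ z ≤ 6.

The integrand, after substitution and multiplying by the volume element, becomes (13sqrt(2)r sin(θ + π/4) + 13z) · r, so

    ∭_V (∇·F) dV = ∫_0^{2π} ∫_0^{3} ∫_0^{6} (13sqrt(2)r sin(θ + π/4) + 13z) · r dz dr dθ.

Inner (z from 0 to 6): 78r (sqrt(2)r sin(θ + π/4) + 3).
Middle (r from 0 to 3): 702sqrt(2)sin(θ + π/4) + 1053.
Outer (θ from 0 to 2π): 2106π.

Therefore ∯_{∂V} F · n dS = 2106π.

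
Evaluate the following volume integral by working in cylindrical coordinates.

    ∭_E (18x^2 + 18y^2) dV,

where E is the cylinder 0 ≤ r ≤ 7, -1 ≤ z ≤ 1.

In cylindrical coordinates, x = r cos(θ), y = r sin(θ), z = z, and dV = r dr dθ dz.

The integrand becomes 18r^2, so

    ∭_E (18x^2 + 18y^2) dV = ∫_{0}^{2π} ∫_{0}^{7} ∫_{-1}^{1} (18r^2) · r dz dr dθ.

Inner (z): 36r^3.
Middle (r from 0 to 7): 21609.
Outer (θ): 43218π.

Therefore the triple integral equals 43218π.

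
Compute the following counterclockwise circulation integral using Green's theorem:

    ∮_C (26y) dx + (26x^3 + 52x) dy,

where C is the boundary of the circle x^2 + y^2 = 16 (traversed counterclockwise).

Green's theorem converts the closed line integral into a double integral over the enclosed region D:

    ∮_C P dx + Q dy = ∬_D (∂Q/∂x - ∂P/∂y) dA.

Here P = 26y, Q = 26x^3 + 52x, so

    ∂Q/∂x = 78x^2 + 52,    ∂P/∂y = 26,
    ∂Q/∂x - ∂P/∂y = 78x^2 + 26.

D is the region x^2 + y^2 ≤ 16. Evaluating the double integral:

In polar coordinates (x = r cos θ, y = r sin θ, dA = r dr dθ) the integrand becomes 78r^2cos(θ)^2 + 26, so

    ∬_D (78x^2 + 26) dA = ∫_0^{2π} ∫_0^{4} (78r^2cos(θ)^2 + 26) · r dr dθ.

Inner (r from 0 to 4): 4992cos(θ)^2 + 208.
Outer (θ from 0 to 2π): 5408π.

Therefore ∮_C P dx + Q dy = 5408π.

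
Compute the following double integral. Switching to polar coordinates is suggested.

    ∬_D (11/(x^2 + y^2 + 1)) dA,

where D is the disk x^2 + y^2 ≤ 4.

The region D is 0 ≤ r ≤ 2, 0 ≤ θ ≤ 2π in polar coordinates, where x = r cos(θ), y = r sin(θ), and dA = r dr dθ.

Under the substitution, the integrand becomes 11/(r^2 + 1), so

    ∬_D (11/(x^2 + y^2 + 1)) dA = ∫_{0}^{2π} ∫_{0}^{2} (11/(r^2 + 1)) · r dr dθ.

Inner integral (in r): ∫_{0}^{2} (11/(r^2 + 1)) · r dr = 11log(5)/2.

Outer integral (in θ): ∫_{0}^{2π} (11log(5)/2) dθ = 11π log(5).

Therefore ∬_D (11/(x^2 + y^2 + 1)) dA = 11π log(5).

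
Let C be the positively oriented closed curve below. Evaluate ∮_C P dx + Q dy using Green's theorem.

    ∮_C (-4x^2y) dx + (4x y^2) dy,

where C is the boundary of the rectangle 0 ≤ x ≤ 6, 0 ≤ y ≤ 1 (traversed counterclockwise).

Green's theorem converts the closed line integral into a double integral over the enclosed region D:

    ∮_C P dx + Q dy = ∬_D (∂Q/∂x - ∂P/∂y) dA.

Here P = -4x^2y, Q = 4x y^2, so

    ∂Q/∂x = 4y^2,    ∂P/∂y = -4x^2,
    ∂Q/∂x - ∂P/∂y = 4x^2 + 4y^2.

D is the region 0 ≤ x ≤ 6, 0 ≤ y ≤ 1. Evaluating the double integral:

    ∬_D (4x^2 + 4y^2) dA = ∫_0^{6} ∫_0^{1} (4x^2 + 4y^2) dy dx.

Inner (y from 0 to 1): 4x^2 + 4/3.
Outer (x from 0 to 6): 296.

Therefore ∮_C P dx + Q dy = 296.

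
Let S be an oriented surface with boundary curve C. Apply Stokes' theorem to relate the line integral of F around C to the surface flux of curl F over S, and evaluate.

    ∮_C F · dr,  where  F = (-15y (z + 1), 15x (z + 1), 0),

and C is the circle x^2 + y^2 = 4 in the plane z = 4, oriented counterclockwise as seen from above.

Let S be the flat disk x^2 + y^2 ≤ 4 in the plane z = 4, with upward unit normal n̂ = ẑ. By Stokes' theorem,

    ∮_C F · dr = ∬_S (∇ × F) · n̂ dS = ∬_D (curl F)_z dA,

where D is the disk x^2 + y^2 ≤ 4.

Compute the curl of F = (-15y (z + 1), 15x (z + 1), 0):
    (∇ × F)_x = ∂F_z/∂y - ∂F_y/∂z = -15x,
    (∇ × F)_y = ∂F_x/∂z - ∂F_z/∂x = -15y,
    (∇ × F)_z = ∂F_y/∂x - ∂F_x/∂y = 30z + 30.

On z = 4, (curl F)_z = 150.

Convert to polar (x = r cos θ, y = r sin θ, dA = r dr dθ); the integrand becomes 150, so

    ∬_D (curl F)_z dA = ∫_0^{2π} ∫_0^{2} (150) · r dr dθ.

Inner (r from 0 to 2): 300.
Outer (θ from 0 to 2π): 600π.

Therefore ∮_C F · dr = 600π.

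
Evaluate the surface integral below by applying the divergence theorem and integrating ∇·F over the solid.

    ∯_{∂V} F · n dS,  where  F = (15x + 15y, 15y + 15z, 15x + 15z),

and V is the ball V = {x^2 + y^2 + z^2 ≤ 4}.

By the divergence theorem,

    ∯_{∂V} F · n dS = ∭_V (∇ · F) dV.

Compute the divergence:
    ∇ · F = ∂F_x/∂x + ∂F_y/∂y + ∂F_z/∂z = 15 + 15 + 15 = 45.

In spherical coordinates, x = ρ sin(φ) cos(θ), y = ρ sin(φ) sin(θ), z = ρ cos(φ), dV = ρ^2 sin(φ) dρ dφ dθ, with 0 ≤ ρ ≤ 2, 0 ≤ φ ≤ π, 0 ≤ θ ≤ 2π.

The integrand, after substitution and multiplying by the volume element, becomes (45) · ρ^2 sin(φ), so

    ∭_V (∇·F) dV = ∫_0^{2π} ∫_0^{π} ∫_0^{2} (45) · ρ^2 sin(φ) dρ dφ dθ.

Inner (ρ from 0 to 2): 120sin(φ).
Middle (φ from 0 to π): 240.
Outer (θ from 0 to 2π): 480π.

Therefore ∯_{∂V} F · n dS = 480π.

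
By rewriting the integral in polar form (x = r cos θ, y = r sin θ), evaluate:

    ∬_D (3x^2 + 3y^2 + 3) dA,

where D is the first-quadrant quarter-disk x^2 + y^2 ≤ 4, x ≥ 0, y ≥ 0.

The region D is 0 ≤ r ≤ 2, 0 ≤ θ ≤ π/2 in polar coordinates, where x = r cos(θ), y = r sin(θ), and dA = r dr dθ.

Under the substitution, the integrand becomes 3r^2 + 3, so

    ∬_D (3x^2 + 3y^2 + 3) dA = ∫_{0}^{π/2} ∫_{0}^{2} (3r^2 + 3) · r dr dθ.

Inner integral (in r): ∫_{0}^{2} (3r^2 + 3) · r dr = 18.

Outer integral (in θ): ∫_{0}^{π/2} (18) dθ = 9π.

Therefore ∬_D (3x^2 + 3y^2 + 3) dA = 9π.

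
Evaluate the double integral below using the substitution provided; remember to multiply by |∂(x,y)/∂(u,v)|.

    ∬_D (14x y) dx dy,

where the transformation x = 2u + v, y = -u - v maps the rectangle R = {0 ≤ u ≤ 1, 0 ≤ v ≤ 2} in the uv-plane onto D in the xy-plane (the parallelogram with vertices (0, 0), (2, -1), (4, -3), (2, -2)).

Compute the Jacobian determinant of (x, y) with respect to (u, v):

    ∂(x,y)/∂(u,v) = | 2  1 | = (2)(-1) - (1)(-1) = -1.
                   | -1  -1 |

Its absolute value is |J| = 1 (the area scaling factor).

Substituting x = 2u + v, y = -u - v into the integrand,

    14x y → -28u^2 - 42u v - 14v^2,

so the integral becomes

    ∬_R (-28u^2 - 42u v - 14v^2) · |J| du dv = ∫_0^1 ∫_0^2 (-28u^2 - 42u v - 14v^2) dv du.

Inner (v): -56u^2 - 84u - 112/3.
Outer (u): -98.

Therefore ∬_D (14x y) dx dy = -98.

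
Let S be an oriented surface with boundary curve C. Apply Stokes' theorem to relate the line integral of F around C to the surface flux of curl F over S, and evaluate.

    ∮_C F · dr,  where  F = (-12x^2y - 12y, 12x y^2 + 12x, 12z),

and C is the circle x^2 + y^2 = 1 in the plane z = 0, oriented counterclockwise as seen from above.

Let S be the flat disk x^2 + y^2 ≤ 1 in the plane z = 0, with upward unit normal n̂ = ẑ. By Stokes' theorem,

    ∮_C F · dr = ∬_S (∇ × F) · n̂ dS = ∬_D (curl F)_z dA,

where D is the disk x^2 + y^2 ≤ 1.

Compute the curl of F = (-12x^2y - 12y, 12x y^2 + 12x, 12z):
    (∇ × F)_x = ∂F_z/∂y - ∂F_y/∂z = 0,
    (∇ × F)_y = ∂F_x/∂z - ∂F_z/∂x = 0,
    (∇ × F)_z = ∂F_y/∂x - ∂F_x/∂y = 12x^2 + 12y^2 + 24.

On z = 0, (curl F)_z = 12x^2 + 12y^2 + 24.

Convert to polar (x = r cos θ, y = r sin θ, dA = r dr dθ); the integrand becomes 12r^2 + 24, so

    ∬_D (curl F)_z dA = ∫_0^{2π} ∫_0^{1} (12r^2 + 24) · r dr dθ.

Inner (r from 0 to 1): 15.
Outer (θ from 0 to 2π): 30π.

Therefore ∮_C F · dr = 30π.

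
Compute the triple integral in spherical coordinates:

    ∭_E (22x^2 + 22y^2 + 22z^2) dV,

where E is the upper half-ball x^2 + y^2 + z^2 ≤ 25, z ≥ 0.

In spherical coordinates, x = ρ sin(φ) cos(θ), y = ρ sin(φ) sin(θ), z = ρ cos(φ), and dV = ρ^2 sin(φ) dρ dφ dθ.

The integrand becomes 22ρ^2, so

    ∭_E (22x^2 + 22y^2 + 22z^2) dV = ∫_{0}^{2π} ∫_{0}^{π/2} ∫_{0}^{5} (22ρ^2) · ρ^2 sin(φ) dρ dφ dθ.

Inner (ρ): 13750sin(φ).
Middle (φ): 13750.
Outer (θ): 27500π.

Therefore the triple integral equals 27500π.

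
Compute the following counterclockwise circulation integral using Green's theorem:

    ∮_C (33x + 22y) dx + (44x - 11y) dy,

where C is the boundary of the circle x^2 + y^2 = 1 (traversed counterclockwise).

Green's theorem converts the closed line integral into a double integral over the enclosed region D:

    ∮_C P dx + Q dy = ∬_D (∂Q/∂x - ∂P/∂y) dA.

Here P = 33x + 22y, Q = 44x - 11y, so

    ∂Q/∂x = 44,    ∂P/∂y = 22,
    ∂Q/∂x - ∂P/∂y = 22.

D is the region x^2 + y^2 ≤ 1. Evaluating the double integral:

In polar coordinates (x = r cos θ, y = r sin θ, dA = r dr dθ) the integrand becomes 22, so

    ∬_D (22) dA = ∫_0^{2π} ∫_0^{1} (22) · r dr dθ.

Inner (r from 0 to 1): 11.
Outer (θ from 0 to 2π): 22π.

Therefore ∮_C P dx + Q dy = 22π.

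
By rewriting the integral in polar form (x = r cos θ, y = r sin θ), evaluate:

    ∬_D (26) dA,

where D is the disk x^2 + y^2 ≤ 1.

The region D is 0 ≤ r ≤ 1, 0 ≤ θ ≤ 2π in polar coordinates, where x = r cos(θ), y = r sin(θ), and dA = r dr dθ.

Under the substitution, the integrand becomes 26, so

    ∬_D (26) dA = ∫_{0}^{2π} ∫_{0}^{1} (26) · r dr dθ.

Inner integral (in r): ∫_{0}^{1} (26) · r dr = 13.

Outer integral (in θ): ∫_{0}^{2π} (13) dθ = 26π.

Therefore ∬_D (26) dA = 26π.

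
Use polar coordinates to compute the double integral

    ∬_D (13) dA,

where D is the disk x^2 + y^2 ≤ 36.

The region D is 0 ≤ r ≤ 6, 0 ≤ θ ≤ 2π in polar coordinates, where x = r cos(θ), y = r sin(θ), and dA = r dr dθ.

Under the substitution, the integrand becomes 13, so

    ∬_D (13) dA = ∫_{0}^{2π} ∫_{0}^{6} (13) · r dr dθ.

Inner integral (in r): ∫_{0}^{6} (13) · r dr = 234.

Outer integral (in θ): ∫_{0}^{2π} (234) dθ = 468π.

Therefore ∬_D (13) dA = 468π.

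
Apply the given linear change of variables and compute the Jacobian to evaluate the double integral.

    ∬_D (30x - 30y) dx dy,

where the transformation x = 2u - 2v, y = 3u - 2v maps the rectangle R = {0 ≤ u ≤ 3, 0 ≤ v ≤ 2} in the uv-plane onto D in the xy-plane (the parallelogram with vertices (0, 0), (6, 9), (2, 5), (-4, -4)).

Compute the Jacobian determinant of (x, y) with respect to (u, v):

    ∂(x,y)/∂(u,v) = | 2  -2 | = (2)(-2) - (-2)(3) = 2.
                   | 3  -2 |

Its absolute value is |J| = 2 (the area scaling factor).

Substituting x = 2u - 2v, y = 3u - 2v into the integrand,

    30x - 30y → -30u,

so the integral becomes

    ∬_R (-30u) · |J| du dv = ∫_0^3 ∫_0^2 (-60u) dv du.

Inner (v): -120u.
Outer (u): -540.

Therefore ∬_D (30x - 30y) dx dy = -540.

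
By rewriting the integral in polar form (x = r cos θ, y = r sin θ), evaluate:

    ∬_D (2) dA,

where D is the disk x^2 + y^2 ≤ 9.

The region D is 0 ≤ r ≤ 3, 0 ≤ θ ≤ 2π in polar coordinates, where x = r cos(θ), y = r sin(θ), and dA = r dr dθ.

Under the substitution, the integrand becomes 2, so

    ∬_D (2) dA = ∫_{0}^{2π} ∫_{0}^{3} (2) · r dr dθ.

Inner integral (in r): ∫_{0}^{3} (2) · r dr = 9.

Outer integral (in θ): ∫_{0}^{2π} (9) dθ = 18π.

Therefore ∬_D (2) dA = 18π.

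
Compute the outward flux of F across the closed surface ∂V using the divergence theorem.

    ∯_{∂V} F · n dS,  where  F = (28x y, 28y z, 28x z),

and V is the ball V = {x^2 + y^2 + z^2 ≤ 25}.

By the divergence theorem,

    ∯_{∂V} F · n dS = ∭_V (∇ · F) dV.

Compute the divergence:
    ∇ · F = ∂F_x/∂x + ∂F_y/∂y + ∂F_z/∂z = 28y + 28z + 28x = 28x + 28y + 28z.

In spherical coordinates, x = ρ sin(φ) cos(θ), y = ρ sin(φ) sin(θ), z = ρ cos(φ), dV = ρ^2 sin(φ) dρ dφ dθ, with 0 ≤ ρ ≤ 5, 0 ≤ φ ≤ π, 0 ≤ θ ≤ 2π.

The integrand, after substitution and multiplying by the volume element, becomes (28ρ (sqrt(2)sin(φ)sin(θ + π/4) + cos(φ))) · ρ^2 sin(φ), so

    ∭_V (∇·F) dV = ∫_0^{2π} ∫_0^{π} ∫_0^{5} (28ρ (sqrt(2)sin(φ)sin(θ + π/4) + cos(φ))) · ρ^2 sin(φ) dρ dφ dθ.

Inner (ρ from 0 to 5): 4375(sqrt(2)sin(φ)sin(θ + π/4) + cos(φ))sin(φ).
Middle (φ from 0 to π): 4375sqrt(2)π sin(θ + π/4)/2.
Outer (θ from 0 to 2π): 0.

Therefore ∯_{∂V} F · n dS = 0.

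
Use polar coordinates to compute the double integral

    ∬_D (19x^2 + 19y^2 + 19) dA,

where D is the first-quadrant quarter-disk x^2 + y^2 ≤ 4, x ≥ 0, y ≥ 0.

The region D is 0 ≤ r ≤ 2, 0 ≤ θ ≤ π/2 in polar coordinates, where x = r cos(θ), y = r sin(θ), and dA = r dr dθ.

Under the substitution, the integrand becomes 19r^2 + 19, so

    ∬_D (19x^2 + 19y^2 + 19) dA = ∫_{0}^{π/2} ∫_{0}^{2} (19r^2 + 19) · r dr dθ.

Inner integral (in r): ∫_{0}^{2} (19r^2 + 19) · r dr = 114.

Outer integral (in θ): ∫_{0}^{π/2} (114) dθ = 57π.

Therefore ∬_D (19x^2 + 19y^2 + 19) dA = 57π.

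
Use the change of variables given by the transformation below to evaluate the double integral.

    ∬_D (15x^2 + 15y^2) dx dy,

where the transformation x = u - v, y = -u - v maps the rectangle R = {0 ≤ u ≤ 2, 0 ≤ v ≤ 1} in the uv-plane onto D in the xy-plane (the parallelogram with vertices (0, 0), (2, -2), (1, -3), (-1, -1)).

Compute the Jacobian determinant of (x, y) with respect to (u, v):

    ∂(x,y)/∂(u,v) = | 1  -1 | = (1)(-1) - (-1)(-1) = -2.
                   | -1  -1 |

Its absolute value is |J| = 2 (the area scaling factor).

Substituting x = u - v, y = -u - v into the integrand,

    15x^2 + 15y^2 → 30u^2 + 30v^2,

so the integral becomes

    ∬_R (30u^2 + 30v^2) · |J| du dv = ∫_0^2 ∫_0^1 (60u^2 + 60v^2) dv du.

Inner (v): 60u^2 + 20.
Outer (u): 200.

Therefore ∬_D (15x^2 + 15y^2) dx dy = 200.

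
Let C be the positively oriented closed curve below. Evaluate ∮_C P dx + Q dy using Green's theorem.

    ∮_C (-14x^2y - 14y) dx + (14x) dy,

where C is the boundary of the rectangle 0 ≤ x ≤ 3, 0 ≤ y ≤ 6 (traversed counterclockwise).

Green's theorem converts the closed line integral into a double integral over the enclosed region D:

    ∮_C P dx + Q dy = ∬_D (∂Q/∂x - ∂P/∂y) dA.

Here P = -14x^2y - 14y, Q = 14x, so

    ∂Q/∂x = 14,    ∂P/∂y = -14x^2 - 14,
    ∂Q/∂x - ∂P/∂y = 14x^2 + 28.

D is the region 0 ≤ x ≤ 3, 0 ≤ y ≤ 6. Evaluating the double integral:

    ∬_D (14x^2 + 28) dA = ∫_0^{3} ∫_0^{6} (14x^2 + 28) dy dx.

Inner (y from 0 to 6): 84x^2 + 168.
Outer (x from 0 to 3): 1260.

Therefore ∮_C P dx + Q dy = 1260.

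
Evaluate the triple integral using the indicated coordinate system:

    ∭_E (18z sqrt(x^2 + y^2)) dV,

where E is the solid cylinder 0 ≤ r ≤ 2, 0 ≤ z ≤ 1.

In cylindrical coordinates, x = r cos(θ), y = r sin(θ), z = z, and dV = r dr dθ dz.

The integrand becomes 18r z, so

    ∭_E (18z sqrt(x^2 + y^2)) dV = ∫_{0}^{2π} ∫_{0}^{2} ∫_{0}^{1} (18r z) · r dz dr dθ.

Inner (z): 9r^2.
Middle (r from 0 to 2): 24.
Outer (θ): 48π.

Therefore the triple integral equals 48π.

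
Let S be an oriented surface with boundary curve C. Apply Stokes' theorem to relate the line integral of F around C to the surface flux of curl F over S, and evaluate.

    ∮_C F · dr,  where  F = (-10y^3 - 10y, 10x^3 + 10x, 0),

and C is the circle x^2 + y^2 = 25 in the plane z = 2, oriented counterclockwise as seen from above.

Let S be the flat disk x^2 + y^2 ≤ 25 in the plane z = 2, with upward unit normal n̂ = ẑ. By Stokes' theorem,

    ∮_C F · dr = ∬_S (∇ × F) · n̂ dS = ∬_D (curl F)_z dA,

where D is the disk x^2 + y^2 ≤ 25.

Compute the curl of F = (-10y^3 - 10y, 10x^3 + 10x, 0):
    (∇ × F)_x = ∂F_z/∂y - ∂F_y/∂z = 0,
    (∇ × F)_y = ∂F_x/∂z - ∂F_z/∂x = 0,
    (∇ × F)_z = ∂F_y/∂x - ∂F_x/∂y = 30x^2 + 30y^2 + 20.

On z = 2, (curl F)_z = 30x^2 + 30y^2 + 20.

Convert to polar (x = r cos θ, y = r sin θ, dA = r dr dθ); the integrand becomes 30r^2 + 20, so

    ∬_D (curl F)_z dA = ∫_0^{2π} ∫_0^{5} (30r^2 + 20) · r dr dθ.

Inner (r from 0 to 5): 9875/2.
Outer (θ from 0 to 2π): 9875π.

Therefore ∮_C F · dr = 9875π.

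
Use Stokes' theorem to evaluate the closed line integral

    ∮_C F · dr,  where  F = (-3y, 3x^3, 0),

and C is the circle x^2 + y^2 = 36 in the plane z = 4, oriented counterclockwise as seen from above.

Let S be the flat disk x^2 + y^2 ≤ 36 in the plane z = 4, with upward unit normal n̂ = ẑ. By Stokes' theorem,

    ∮_C F · dr = ∬_S (∇ × F) · n̂ dS = ∬_D (curl F)_z dA,

where D is the disk x^2 + y^2 ≤ 36.

Compute the curl of F = (-3y, 3x^3, 0):
    (∇ × F)_x = ∂F_z/∂y - ∂F_y/∂z = 0,
    (∇ × F)_y = ∂F_x/∂z - ∂F_z/∂x = 0,
    (∇ × F)_z = ∂F_y/∂x - ∂F_x/∂y = 9x^2 + 3.

On z = 4, (curl F)_z = 9x^2 + 3.

Convert to polar (x = r cos θ, y = r sin θ, dA = r dr dθ); the integrand becomes 9r^2cos(θ)^2 + 3, so

    ∬_D (curl F)_z dA = ∫_0^{2π} ∫_0^{6} (9r^2cos(θ)^2 + 3) · r dr dθ.

Inner (r from 0 to 6): 2916cos(θ)^2 + 54.
Outer (θ from 0 to 2π): 3024π.

Therefore ∮_C F · dr = 3024π.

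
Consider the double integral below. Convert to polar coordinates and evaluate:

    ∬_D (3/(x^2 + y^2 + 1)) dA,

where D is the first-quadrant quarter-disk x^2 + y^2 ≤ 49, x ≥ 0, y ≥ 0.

The region D is 0 ≤ r ≤ 7, 0 ≤ θ ≤ π/2 in polar coordinates, where x = r cos(θ), y = r sin(θ), and dA = r dr dθ.

Under the substitution, the integrand becomes 3/(r^2 + 1), so

    ∬_D (3/(x^2 + y^2 + 1)) dA = ∫_{0}^{π/2} ∫_{0}^{7} (3/(r^2 + 1)) · r dr dθ.

Inner integral (in r): ∫_{0}^{7} (3/(r^2 + 1)) · r dr = 3log(50)/2.

Outer integral (in θ): ∫_{0}^{π/2} (3log(50)/2) dθ = 3π log(50)/4.

Therefore ∬_D (3/(x^2 + y^2 + 1)) dA = 3π log(50)/4.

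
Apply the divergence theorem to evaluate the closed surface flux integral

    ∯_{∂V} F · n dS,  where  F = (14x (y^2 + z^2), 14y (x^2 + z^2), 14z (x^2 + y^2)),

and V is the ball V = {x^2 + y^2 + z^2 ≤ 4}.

By the divergence theorem,

    ∯_{∂V} F · n dS = ∭_V (∇ · F) dV.

Compute the divergence:
    ∇ · F = ∂F_x/∂x + ∂F_y/∂y + ∂F_z/∂z = 14y^2 + 14z^2 + 14x^2 + 14z^2 + 14x^2 + 14y^2 = 28x^2 + 28y^2 + 28z^2.

In spherical coordinates, x = ρ sin(φ) cos(θ), y = ρ sin(φ) sin(θ), z = ρ cos(φ), dV = ρ^2 sin(φ) dρ dφ dθ, with 0 ≤ ρ ≤ 2, 0 ≤ φ ≤ π, 0 ≤ θ ≤ 2π.

The integrand, after substitution and multiplying by the volume element, becomes (28ρ^2) · ρ^2 sin(φ), so

    ∭_V (∇·F) dV = ∫_0^{2π} ∫_0^{π} ∫_0^{2} (28ρ^2) · ρ^2 sin(φ) dρ dφ dθ.

Inner (ρ from 0 to 2): 896sin(φ)/5.
Middle (φ from 0 to π): 1792/5.
Outer (θ from 0 to 2π): 3584π/5.

Therefore ∯_{∂V} F · n dS = 3584π/5.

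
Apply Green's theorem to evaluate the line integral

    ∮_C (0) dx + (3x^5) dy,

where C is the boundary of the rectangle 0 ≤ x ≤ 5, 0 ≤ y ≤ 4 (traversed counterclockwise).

Green's theorem converts the closed line integral into a double integral over the enclosed region D:

    ∮_C P dx + Q dy = ∬_D (∂Q/∂x - ∂P/∂y) dA.

Here P = 0, Q = 3x^5, so

    ∂Q/∂x = 15x^4,    ∂P/∂y = 0,
    ∂Q/∂x - ∂P/∂y = 15x^4.

D is the region 0 ≤ x ≤ 5, 0 ≤ y ≤ 4. Evaluating the double integral:

    ∬_D (15x^4) dA = ∫_0^{5} ∫_0^{4} (15x^4) dy dx.

Inner (y from 0 to 4): 60x^4.
Outer (x from 0 to 5): 37500.

Therefore ∮_C P dx + Q dy = 37500.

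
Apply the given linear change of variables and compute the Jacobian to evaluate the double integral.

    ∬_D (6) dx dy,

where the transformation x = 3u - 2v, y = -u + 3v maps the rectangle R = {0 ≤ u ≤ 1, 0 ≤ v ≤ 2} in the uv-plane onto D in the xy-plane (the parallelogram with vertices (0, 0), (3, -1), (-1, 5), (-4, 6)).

Compute the Jacobian determinant of (x, y) with respect to (u, v):

    ∂(x,y)/∂(u,v) = | 3  -2 | = (3)(3) - (-2)(-1) = 7.
                   | -1  3 |

Its absolute value is |J| = 7 (the area scaling factor).

Substituting x = 3u - 2v, y = -u + 3v into the integrand,

    6 → 6,

so the integral becomes

    ∬_R (6) · |J| du dv = ∫_0^1 ∫_0^2 (42) dv du.

Inner (v): 84.
Outer (u): 84.

Therefore ∬_D (6) dx dy = 84.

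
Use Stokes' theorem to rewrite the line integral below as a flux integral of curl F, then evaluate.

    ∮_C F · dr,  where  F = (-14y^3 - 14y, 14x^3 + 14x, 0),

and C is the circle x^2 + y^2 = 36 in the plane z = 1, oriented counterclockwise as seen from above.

Let S be the flat disk x^2 + y^2 ≤ 36 in the plane z = 1, with upward unit normal n̂ = ẑ. By Stokes' theorem,

    ∮_C F · dr = ∬_S (∇ × F) · n̂ dS = ∬_D (curl F)_z dA,

where D is the disk x^2 + y^2 ≤ 36.

Compute the curl of F = (-14y^3 - 14y, 14x^3 + 14x, 0):
    (∇ × F)_x = ∂F_z/∂y - ∂F_y/∂z = 0,
    (∇ × F)_y = ∂F_x/∂z - ∂F_z/∂x = 0,
    (∇ × F)_z = ∂F_y/∂x - ∂F_x/∂y = 42x^2 + 42y^2 + 28.

On z = 1, (curl F)_z = 42x^2 + 42y^2 + 28.

Convert to polar (x = r cos θ, y = r sin θ, dA = r dr dθ); the integrand becomes 42r^2 + 28, so

    ∬_D (curl F)_z dA = ∫_0^{2π} ∫_0^{6} (42r^2 + 28) · r dr dθ.

Inner (r from 0 to 6): 14112.
Outer (θ from 0 to 2π): 28224π.

Therefore ∮_C F · dr = 28224π.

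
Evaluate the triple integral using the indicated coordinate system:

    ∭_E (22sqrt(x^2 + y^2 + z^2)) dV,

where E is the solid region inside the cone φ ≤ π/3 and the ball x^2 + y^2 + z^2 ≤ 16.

In spherical coordinates, x = ρ sin(φ) cos(θ), y = ρ sin(φ) sin(θ), z = ρ cos(φ), and dV = ρ^2 sin(φ) dρ dφ dθ.

The integrand becomes 22ρ, so

    ∭_E (22sqrt(x^2 + y^2 + z^2)) dV = ∫_{0}^{2π} ∫_{0}^{π/3} ∫_{0}^{4} (22ρ) · ρ^2 sin(φ) dρ dφ dθ.

Inner (ρ): 1408sin(φ).
Middle (φ): 704.
Outer (θ): 1408π.

Therefore the triple integral equals 1408π.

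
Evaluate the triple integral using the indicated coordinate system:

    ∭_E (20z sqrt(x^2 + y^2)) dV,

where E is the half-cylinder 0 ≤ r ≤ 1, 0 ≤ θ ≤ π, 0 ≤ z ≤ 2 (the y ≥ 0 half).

In cylindrical coordinates, x = r cos(θ), y = r sin(θ), z = z, and dV = r dr dθ dz.

The integrand becomes 20r z, so

    ∭_E (20z sqrt(x^2 + y^2)) dV = ∫_{0}^{π} ∫_{0}^{1} ∫_{0}^{2} (20r z) · r dz dr dθ.

Inner (z): 40r^2.
Middle (r from 0 to 1): 40/3.
Outer (θ): 40π/3.

Therefore the triple integral equals 40π/3.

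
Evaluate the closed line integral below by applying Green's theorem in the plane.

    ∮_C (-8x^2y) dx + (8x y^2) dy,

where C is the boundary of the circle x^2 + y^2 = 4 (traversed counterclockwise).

Green's theorem converts the closed line integral into a double integral over the enclosed region D:

    ∮_C P dx + Q dy = ∬_D (∂Q/∂x - ∂P/∂y) dA.

Here P = -8x^2y, Q = 8x y^2, so

    ∂Q/∂x = 8y^2,    ∂P/∂y = -8x^2,
    ∂Q/∂x - ∂P/∂y = 8x^2 + 8y^2.

D is the region x^2 + y^2 ≤ 4. Evaluating the double integral:

In polar coordinates (x = r cos θ, y = r sin θ, dA = r dr dθ) the integrand becomes 8r^2, so

    ∬_D (8x^2 + 8y^2) dA = ∫_0^{2π} ∫_0^{2} (8r^2) · r dr dθ.

Inner (r from 0 to 2): 32.
Outer (θ from 0 to 2π): 64π.

Therefore ∮_C P dx + Q dy = 64π.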